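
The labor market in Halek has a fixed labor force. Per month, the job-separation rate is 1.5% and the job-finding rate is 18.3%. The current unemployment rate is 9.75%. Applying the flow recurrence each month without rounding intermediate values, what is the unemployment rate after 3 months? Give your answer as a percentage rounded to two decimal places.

With a fixed labor force, u_{t+1} = u_t + s·(1−u_t) − f·u_t = u_t·(1−s−f) + s.
Here 1−s−f = 0.802 and s = 0.015.
u_1 = 0.097500 × 0.802 + 0.015 = 0.093195.
u_2 = 0.093195 × 0.802 + 0.015 = 0.089742.
u_3 = 0.089742 × 0.802 + 0.015 = 0.086973.

Unemployment rate after three months ≈ 8.70%.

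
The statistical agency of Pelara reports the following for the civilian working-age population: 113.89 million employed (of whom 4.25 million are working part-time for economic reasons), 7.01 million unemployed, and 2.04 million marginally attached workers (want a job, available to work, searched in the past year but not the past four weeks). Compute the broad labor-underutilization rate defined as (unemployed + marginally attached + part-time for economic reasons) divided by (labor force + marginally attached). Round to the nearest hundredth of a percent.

Broad underutilization rate ≈ 10.82%.

Labor force = 113.89 + 7.01 = 120.90 million.
Numerator = 7.01 + 2.04 + 4.25 = 13.30 million.
Denominator = 120.90 + 2.04 = 122.94 million.
Broad rate = 13.30 / 122.94 = 10.82%.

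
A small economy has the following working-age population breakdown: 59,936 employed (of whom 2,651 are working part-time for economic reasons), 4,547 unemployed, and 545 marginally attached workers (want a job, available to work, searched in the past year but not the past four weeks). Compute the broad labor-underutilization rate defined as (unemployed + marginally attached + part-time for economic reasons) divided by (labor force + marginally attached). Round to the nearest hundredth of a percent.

Labor force = 59,936 + 4,547 = 64,483.
Numerator = 4,547 + 545 + 2,651 = 7,743.
Denominator = 64,483 + 545 = 65,028.
Broad rate = 7,743 / 65,028 = 11.91%.

Broad underutilization rate ≈ 11.91%.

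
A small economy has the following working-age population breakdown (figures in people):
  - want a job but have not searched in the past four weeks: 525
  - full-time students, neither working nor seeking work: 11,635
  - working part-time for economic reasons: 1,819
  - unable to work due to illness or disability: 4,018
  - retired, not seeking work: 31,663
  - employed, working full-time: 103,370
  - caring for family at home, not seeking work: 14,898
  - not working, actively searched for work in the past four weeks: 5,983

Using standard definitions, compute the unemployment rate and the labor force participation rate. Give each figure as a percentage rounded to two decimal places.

Unemployment rate ≈ 5.38%; labor force participation rate ≈ 63.92%.

Employed = 1,819 + 103,370 = 105,189 (anyone who worked, including part-time for economic reasons, counts as employed).
Unemployed = 5,983.
Labor force = 105,189 + 5,983 = 111,172.
Not in labor force = 525 + 11,635 + 4,018 + 31,663 + 14,898 = 62,739 (those not working and not actively searching are outside the labor force — including those who want a job but have given up searching).
Civilian working-age population = 111,172 + 62,739 = 173,911.
Unemployment rate = 5,983 / 111,172 = 5.38%.
Labor force participation rate = 111,172 / 173,911 = 63.92%.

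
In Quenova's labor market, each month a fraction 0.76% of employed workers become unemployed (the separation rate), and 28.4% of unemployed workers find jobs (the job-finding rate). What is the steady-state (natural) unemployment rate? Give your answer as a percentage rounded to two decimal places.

At steady state the flows balance: s·E = f·U, so U/(E+U) = s/(s+f).
u* = 0.76 / (0.76 + 28.4) = 0.76 / 29.16 = 2.61%.

Steady-state unemployment rate ≈ 2.61%.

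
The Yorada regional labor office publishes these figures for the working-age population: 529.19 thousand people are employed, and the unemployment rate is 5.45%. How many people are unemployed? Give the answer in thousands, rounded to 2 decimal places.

About 30.50 thousand are unemployed.

Let U be the number unemployed. The labor force is E + U, and U/(E+U) = 0.0545.
So U = 0.0545 × 529.19 / (1 − 0.0545) = 28.8409 / 0.9455 ≈ 30.50 thousand.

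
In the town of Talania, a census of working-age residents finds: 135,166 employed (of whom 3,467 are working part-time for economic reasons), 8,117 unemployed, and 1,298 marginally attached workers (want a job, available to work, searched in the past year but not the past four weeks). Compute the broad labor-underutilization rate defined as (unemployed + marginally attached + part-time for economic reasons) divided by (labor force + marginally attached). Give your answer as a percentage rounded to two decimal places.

Broad underutilization rate ≈ 8.91%.

Labor force = 135,166 + 8,117 = 143,283.
Numerator = 8,117 + 1,298 + 3,467 = 12,882.
Denominator = 143,283 + 1,298 = 144,581.
Broad rate = 12,882 / 144,581 = 8.91%.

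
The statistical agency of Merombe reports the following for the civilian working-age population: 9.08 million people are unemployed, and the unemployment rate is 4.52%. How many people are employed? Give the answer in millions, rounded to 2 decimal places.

About 191.80 million are employed.

Labor force = U / u = 9.08 / 0.0452 ≈ 200.88 million.
Employed = labor force − unemployed = 200.88 − 9.08 = 191.80 million.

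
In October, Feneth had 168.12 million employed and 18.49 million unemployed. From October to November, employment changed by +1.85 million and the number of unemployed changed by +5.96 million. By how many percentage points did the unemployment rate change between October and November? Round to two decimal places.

October: labor force = 168.12 + 18.49 = 186.61; u = 18.49/186.61 = 9.91%.
November: labor force = 169.97 + 24.45 = 194.42; u = 24.45/194.42 = 12.58%.
Change = 12.58% − 9.91% = +2.67 pp.

The unemployment rate changed by +2.67 percentage points.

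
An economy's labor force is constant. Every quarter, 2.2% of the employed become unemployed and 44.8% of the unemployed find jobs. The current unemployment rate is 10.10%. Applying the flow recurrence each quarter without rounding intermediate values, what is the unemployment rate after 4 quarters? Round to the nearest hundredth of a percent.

With a fixed labor force, u_{t+1} = u_t + s·(1−u_t) − f·u_t = u_t·(1−s−f) + s.
Here 1−s−f = 0.530 and s = 0.022.
u_1 = 0.101000 × 0.530 + 0.022 = 0.075530.
u_2 = 0.075530 × 0.530 + 0.022 = 0.062031.
u_3 = 0.062031 × 0.530 + 0.022 = 0.054876.
u_4 = 0.054876 × 0.530 + 0.022 = 0.051084.

Unemployment rate after four quarters ≈ 5.11%.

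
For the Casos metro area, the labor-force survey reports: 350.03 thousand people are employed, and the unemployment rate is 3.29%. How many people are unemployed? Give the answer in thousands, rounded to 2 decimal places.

About 11.91 thousand are unemployed.

Let U be the number unemployed. The labor force is E + U, and U/(E+U) = 0.0329.
So U = 0.0329 × 350.03 / (1 − 0.0329) = 11.5160 / 0.9671 ≈ 11.91 thousand.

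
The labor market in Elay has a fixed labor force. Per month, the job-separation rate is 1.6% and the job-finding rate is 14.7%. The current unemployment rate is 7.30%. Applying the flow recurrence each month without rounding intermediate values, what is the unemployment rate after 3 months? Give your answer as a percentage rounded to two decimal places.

Unemployment rate after three months ≈ 8.34%.

With a fixed labor force, u_{t+1} = u_t + s·(1−u_t) − f·u_t = u_t·(1−s−f) + s.
Here 1−s−f = 0.837 and s = 0.016.
u_1 = 0.073000 × 0.837 + 0.016 = 0.077101.
u_2 = 0.077101 × 0.837 + 0.016 = 0.080534.
u_3 = 0.080534 × 0.837 + 0.016 = 0.083407.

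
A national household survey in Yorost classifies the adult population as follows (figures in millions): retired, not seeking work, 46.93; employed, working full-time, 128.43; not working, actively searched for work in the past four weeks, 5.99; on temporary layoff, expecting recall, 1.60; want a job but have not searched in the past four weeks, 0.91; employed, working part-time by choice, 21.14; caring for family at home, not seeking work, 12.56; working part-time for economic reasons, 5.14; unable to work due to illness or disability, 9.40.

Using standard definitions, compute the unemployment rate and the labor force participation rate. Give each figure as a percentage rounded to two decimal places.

Unemployment rate ≈ 4.68%; labor force participation rate ≈ 69.93%.

Employed = 128.43 + 21.14 + 5.14 = 154.71 million (anyone who worked, including part-time for economic reasons, counts as employed).
Unemployed = 5.99 + 1.60 = 7.59 million (jobless and actively searching, or on temporary layoff).
Labor force = 154.71 + 7.59 = 162.30 million.
Not in labor force = 46.93 + 0.91 + 12.56 + 9.40 = 69.80 million (those not working and not actively searching are outside the labor force — including those who want a job but have given up searching).
Civilian working-age population = 162.30 + 69.80 = 232.10 million.
Unemployment rate = 7.59 / 162.30 = 4.68%.
Labor force participation rate = 162.30 / 232.10 = 69.93%.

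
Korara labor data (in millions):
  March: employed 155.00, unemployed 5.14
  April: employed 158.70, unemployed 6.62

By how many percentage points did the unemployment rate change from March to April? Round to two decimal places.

March: labor force = 155.00 + 5.14 = 160.14; u = 5.14/160.14 = 3.21%.
April: labor force = 158.70 + 6.62 = 165.32; u = 6.62/165.32 = 4.00%.
Change = 4.00% − 3.21% = +0.79 pp.

The unemployment rate changed by +0.79 percentage points.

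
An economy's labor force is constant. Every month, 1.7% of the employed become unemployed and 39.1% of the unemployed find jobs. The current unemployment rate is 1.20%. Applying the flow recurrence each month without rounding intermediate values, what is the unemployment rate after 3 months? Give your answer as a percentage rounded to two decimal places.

With a fixed labor force, u_{t+1} = u_t + s·(1−u_t) − f·u_t = u_t·(1−s−f) + s.
Here 1−s−f = 0.592 and s = 0.017.
u_1 = 0.012000 × 0.592 + 0.017 = 0.024104.
u_2 = 0.024104 × 0.592 + 0.017 = 0.031270.
u_3 = 0.031270 × 0.592 + 0.017 = 0.035512.

Unemployment rate after three months ≈ 3.55%.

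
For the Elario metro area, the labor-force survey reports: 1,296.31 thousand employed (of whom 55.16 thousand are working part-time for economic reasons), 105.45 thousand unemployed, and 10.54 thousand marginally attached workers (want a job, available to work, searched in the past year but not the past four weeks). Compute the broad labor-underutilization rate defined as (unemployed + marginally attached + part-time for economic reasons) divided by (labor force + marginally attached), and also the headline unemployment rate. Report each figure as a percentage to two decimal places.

Labor force = 1,296.31 + 105.45 = 1,401.76 thousand.
Numerator = 105.45 + 10.54 + 55.16 = 171.15 thousand.
Denominator = 1,401.76 + 10.54 = 1,412.30 thousand.
Broad rate = 171.15 / 1,412.30 = 12.12%.
Headline unemployment rate = 105.45 / 1,401.76 = 7.52%.

Broad underutilization rate ≈ 12.12%; headline unemployment rate ≈ 7.52%.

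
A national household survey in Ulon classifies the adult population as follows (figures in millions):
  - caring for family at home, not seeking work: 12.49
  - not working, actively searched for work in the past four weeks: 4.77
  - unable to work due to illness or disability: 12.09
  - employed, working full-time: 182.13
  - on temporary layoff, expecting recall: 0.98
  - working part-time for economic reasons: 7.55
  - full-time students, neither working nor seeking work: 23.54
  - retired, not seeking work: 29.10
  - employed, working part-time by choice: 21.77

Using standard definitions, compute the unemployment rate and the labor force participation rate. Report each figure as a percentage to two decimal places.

Employed = 182.13 + 7.55 + 21.77 = 211.45 million (anyone who worked, including part-time for economic reasons, counts as employed).
Unemployed = 4.77 + 0.98 = 5.75 million (jobless and actively searching, or on temporary layoff).
Labor force = 211.45 + 5.75 = 217.20 million.
Not in labor force = 12.49 + 12.09 + 23.54 + 29.10 = 77.22 million (those not working and not actively searching are outside the labor force).
Civilian working-age population = 217.20 + 77.22 = 294.42 million.
Unemployment rate = 5.75 / 217.20 = 2.65%.
Labor force participation rate = 217.20 / 294.42 = 73.77%.

Unemployment rate ≈ 2.65%; labor force participation rate ≈ 73.77%.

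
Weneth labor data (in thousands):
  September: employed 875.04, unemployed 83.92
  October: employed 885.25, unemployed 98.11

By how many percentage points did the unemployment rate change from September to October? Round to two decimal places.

September: labor force = 875.04 + 83.92 = 958.96; u = 83.92/958.96 = 8.75%.
October: labor force = 885.25 + 98.11 = 983.36; u = 98.11/983.36 = 9.98%.
Change = 9.98% − 8.75% = +1.23 pp.

The unemployment rate changed by +1.23 percentage points.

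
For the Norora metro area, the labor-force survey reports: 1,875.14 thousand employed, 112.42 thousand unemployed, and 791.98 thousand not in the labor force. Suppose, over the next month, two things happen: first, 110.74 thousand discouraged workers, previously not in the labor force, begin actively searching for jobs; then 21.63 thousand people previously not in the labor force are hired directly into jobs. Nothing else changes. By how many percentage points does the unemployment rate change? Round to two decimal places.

The unemployment rate changes by +4.87 percentage points.

Initially, labor force = 1,875.14 + 112.42 = 1,987.56 thousand, so u = 112.42/1,987.56 = 5.66%.
After the first change, unemployed and labor force both rise by 110.74 → E = 1,875.14, U = 223.16, labor force = 2,098.30 thousand.
After the second change, employed and labor force both rise by 21.63; unemployed unchanged → E = 1,896.77, U = 223.16, labor force = 2,119.93 thousand.
New unemployment rate = 223.16 / 2,119.93 = 10.53%.
Change = 10.53% − 5.66% = +4.87 percentage points.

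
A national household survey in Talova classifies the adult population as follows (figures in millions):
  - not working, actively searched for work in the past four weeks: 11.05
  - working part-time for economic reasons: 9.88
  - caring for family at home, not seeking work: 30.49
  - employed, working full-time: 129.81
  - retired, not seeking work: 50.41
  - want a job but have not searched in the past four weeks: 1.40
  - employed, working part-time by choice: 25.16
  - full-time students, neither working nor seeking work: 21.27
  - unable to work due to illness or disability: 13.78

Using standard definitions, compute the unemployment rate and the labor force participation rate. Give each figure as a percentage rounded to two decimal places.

Employed = 9.88 + 129.81 + 25.16 = 164.85 million (anyone who worked, including part-time for economic reasons, counts as employed).
Unemployed = 11.05 million.
Labor force = 164.85 + 11.05 = 175.90 million.
Not in labor force = 30.49 + 50.41 + 1.40 + 21.27 + 13.78 = 117.35 million (those not working and not actively searching are outside the labor force — including those who want a job but have given up searching).
Civilian working-age population = 175.90 + 117.35 = 293.25 million.
Unemployment rate = 11.05 / 175.90 = 6.28%.
Labor force participation rate = 175.90 / 293.25 = 59.98%.

Unemployment rate ≈ 6.28%; labor force participation rate ≈ 59.98%.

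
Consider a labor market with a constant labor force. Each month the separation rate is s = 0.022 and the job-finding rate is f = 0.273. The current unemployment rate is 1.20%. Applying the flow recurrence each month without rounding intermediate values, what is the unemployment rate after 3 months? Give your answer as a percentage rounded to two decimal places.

Unemployment rate after three months ≈ 5.26%.

With a fixed labor force, u_{t+1} = u_t + s·(1−u_t) − f·u_t = u_t·(1−s−f) + s.
Here 1−s−f = 0.705 and s = 0.022.
u_1 = 0.012000 × 0.705 + 0.022 = 0.030460.
u_2 = 0.030460 × 0.705 + 0.022 = 0.043474.
u_3 = 0.043474 × 0.705 + 0.022 = 0.052649.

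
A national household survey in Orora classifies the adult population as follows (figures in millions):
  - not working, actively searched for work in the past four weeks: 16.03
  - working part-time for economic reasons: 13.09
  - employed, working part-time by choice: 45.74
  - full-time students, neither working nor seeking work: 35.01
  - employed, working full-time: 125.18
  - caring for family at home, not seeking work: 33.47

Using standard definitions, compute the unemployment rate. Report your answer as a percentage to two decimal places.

Unemployment rate ≈ 8.01%.

Employed = 13.09 + 45.74 + 125.18 = 184.01 million (anyone who worked, including part-time for economic reasons, counts as employed).
Unemployed = 16.03 million.
Labor force = 184.01 + 16.03 = 200.04 million.
Unemployment rate = 16.03 / 200.04 = 8.01%.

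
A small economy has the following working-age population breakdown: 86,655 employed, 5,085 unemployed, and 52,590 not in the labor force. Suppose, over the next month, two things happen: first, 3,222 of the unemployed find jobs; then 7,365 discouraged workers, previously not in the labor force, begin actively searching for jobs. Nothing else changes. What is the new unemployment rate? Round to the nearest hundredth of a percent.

Initially, labor force = 86,655 + 5,085 = 91,740, so u = 5,085/91,740 = 5.54%.
After the first change, unemployed falls and employed rises by 3,222; labor force unchanged → E = 89,877, U = 1,863, labor force = 91,740.
After the second change, unemployed and labor force both rise by 7,365 → E = 89,877, U = 9,228, labor force = 99,105.
New unemployment rate = 9,228 / 99,105 = 9.31%.

New unemployment rate ≈ 9.31%.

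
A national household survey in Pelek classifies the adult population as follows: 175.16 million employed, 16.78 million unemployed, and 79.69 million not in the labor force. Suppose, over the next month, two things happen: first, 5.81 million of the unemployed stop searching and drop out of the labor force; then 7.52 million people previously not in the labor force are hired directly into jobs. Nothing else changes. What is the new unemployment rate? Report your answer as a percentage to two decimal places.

Initially, labor force = 175.16 + 16.78 = 191.94 million, so u = 16.78/191.94 = 8.74%.
After the first change, unemployed and labor force both fall by 5.81 → E = 175.16, U = 10.97, labor force = 186.13 million.
After the second change, employed and labor force both rise by 7.52; unemployed unchanged → E = 182.68, U = 10.97, labor force = 193.65 million.
New unemployment rate = 10.97 / 193.65 = 5.66%.

New unemployment rate ≈ 5.66%.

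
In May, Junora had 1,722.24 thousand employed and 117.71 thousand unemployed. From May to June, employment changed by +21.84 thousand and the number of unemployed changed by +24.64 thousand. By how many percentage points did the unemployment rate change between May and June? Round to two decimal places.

May: labor force = 1,722.24 + 117.71 = 1,839.95; u = 117.71/1,839.95 = 6.40%.
June: labor force = 1,744.08 + 142.35 = 1,886.43; u = 142.35/1,886.43 = 7.55%.
Change = 7.55% − 6.40% = +1.15 pp.

The unemployment rate changed by +1.15 percentage points.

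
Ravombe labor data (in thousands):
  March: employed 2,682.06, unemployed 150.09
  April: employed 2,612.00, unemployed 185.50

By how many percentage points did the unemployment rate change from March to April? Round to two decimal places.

March: labor force = 2,682.06 + 150.09 = 2,832.15; u = 150.09/2,832.15 = 5.30%.
April: labor force = 2,612.00 + 185.50 = 2,797.50; u = 185.50/2,797.50 = 6.63%.
Change = 6.63% − 5.30% = +1.33 pp.

The unemployment rate changed by +1.33 percentage points.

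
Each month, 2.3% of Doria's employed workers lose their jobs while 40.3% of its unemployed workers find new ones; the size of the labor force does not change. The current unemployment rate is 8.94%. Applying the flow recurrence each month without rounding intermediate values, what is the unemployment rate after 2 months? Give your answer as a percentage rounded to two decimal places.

With a fixed labor force, u_{t+1} = u_t + s·(1−u_t) − f·u_t = u_t·(1−s−f) + s.
Here 1−s−f = 0.574 and s = 0.023.
u_1 = 0.089400 × 0.574 + 0.023 = 0.074316.
u_2 = 0.074316 × 0.574 + 0.023 = 0.065657.

Unemployment rate after two months ≈ 6.57%.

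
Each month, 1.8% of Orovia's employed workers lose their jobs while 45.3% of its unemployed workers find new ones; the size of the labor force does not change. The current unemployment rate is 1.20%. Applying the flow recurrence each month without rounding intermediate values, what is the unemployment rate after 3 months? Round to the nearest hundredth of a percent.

Unemployment rate after three months ≈ 3.43%.

With a fixed labor force, u_{t+1} = u_t + s·(1−u_t) − f·u_t = u_t·(1−s−f) + s.
Here 1−s−f = 0.529 and s = 0.018.
u_1 = 0.012000 × 0.529 + 0.018 = 0.024348.
u_2 = 0.024348 × 0.529 + 0.018 = 0.030880.
u_3 = 0.030880 × 0.529 + 0.018 = 0.034336.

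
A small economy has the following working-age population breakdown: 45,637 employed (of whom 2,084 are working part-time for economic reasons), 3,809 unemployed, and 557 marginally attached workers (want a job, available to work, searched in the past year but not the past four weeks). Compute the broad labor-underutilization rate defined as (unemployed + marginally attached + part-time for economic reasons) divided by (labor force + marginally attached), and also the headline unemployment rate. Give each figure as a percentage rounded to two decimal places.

Labor force = 45,637 + 3,809 = 49,446.
Numerator = 3,809 + 557 + 2,084 = 6,450.
Denominator = 49,446 + 557 = 50,003.
Broad rate = 6,450 / 50,003 = 12.90%.
Headline unemployment rate = 3,809 / 49,446 = 7.70%.

Broad underutilization rate ≈ 12.90%; headline unemployment rate ≈ 7.70%.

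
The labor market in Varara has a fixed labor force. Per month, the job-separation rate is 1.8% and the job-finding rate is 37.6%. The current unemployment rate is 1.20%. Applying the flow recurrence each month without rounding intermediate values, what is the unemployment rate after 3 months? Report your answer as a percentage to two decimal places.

With a fixed labor force, u_{t+1} = u_t + s·(1−u_t) − f·u_t = u_t·(1−s−f) + s.
Here 1−s−f = 0.606 and s = 0.018.
u_1 = 0.012000 × 0.606 + 0.018 = 0.025272.
u_2 = 0.025272 × 0.606 + 0.018 = 0.033315.
u_3 = 0.033315 × 0.606 + 0.018 = 0.038189.

Unemployment rate after three months ≈ 3.82%.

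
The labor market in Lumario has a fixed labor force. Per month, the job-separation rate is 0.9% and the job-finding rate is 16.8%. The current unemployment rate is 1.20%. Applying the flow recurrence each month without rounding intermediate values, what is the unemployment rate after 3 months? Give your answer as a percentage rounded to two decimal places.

Unemployment rate after three months ≈ 2.92%.

With a fixed labor force, u_{t+1} = u_t + s·(1−u_t) − f·u_t = u_t·(1−s−f) + s.
Here 1−s−f = 0.823 and s = 0.009.
u_1 = 0.012000 × 0.823 + 0.009 = 0.018876.
u_2 = 0.018876 × 0.823 + 0.009 = 0.024535.
u_3 = 0.024535 × 0.823 + 0.009 = 0.029192.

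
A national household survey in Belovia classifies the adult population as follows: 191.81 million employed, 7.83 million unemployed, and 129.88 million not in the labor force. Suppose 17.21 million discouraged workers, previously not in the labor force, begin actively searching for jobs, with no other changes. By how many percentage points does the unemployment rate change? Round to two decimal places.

Initially, labor force = 191.81 + 7.83 = 199.64 million, so u = 7.83/199.64 = 3.92%.
After the change, unemployed and labor force both rise by 17.21 → E = 191.81, U = 25.04, labor force = 216.85 million.
New unemployment rate = 25.04 / 216.85 = 11.55%.
Change = 11.55% − 3.92% = +7.63 percentage points.

The unemployment rate changes by +7.63 percentage points.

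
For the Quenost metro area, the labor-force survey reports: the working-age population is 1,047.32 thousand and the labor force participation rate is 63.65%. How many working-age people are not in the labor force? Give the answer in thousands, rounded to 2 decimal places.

About 380.70 thousand are not in the labor force.

Share not in the labor force = 1 − 0.6365 = 0.3635.
Not in labor force = 0.3635 × 1,047.32 ≈ 380.70 thousand.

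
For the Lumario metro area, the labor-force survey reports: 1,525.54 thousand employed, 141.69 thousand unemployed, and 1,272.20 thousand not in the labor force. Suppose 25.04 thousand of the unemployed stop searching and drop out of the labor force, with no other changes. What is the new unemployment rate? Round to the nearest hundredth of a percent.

Initially, labor force = 1,525.54 + 141.69 = 1,667.23 thousand, so u = 141.69/1,667.23 = 8.50%.
After the change, unemployed and labor force both fall by 25.04 → E = 1,525.54, U = 116.65, labor force = 1,642.19 thousand.
New unemployment rate = 116.65 / 1,642.19 = 7.10%.

New unemployment rate ≈ 7.10%.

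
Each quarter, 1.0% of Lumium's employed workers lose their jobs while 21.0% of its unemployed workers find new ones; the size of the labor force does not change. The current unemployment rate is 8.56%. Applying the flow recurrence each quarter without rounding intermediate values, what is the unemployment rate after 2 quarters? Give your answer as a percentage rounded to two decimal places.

Unemployment rate after two quarters ≈ 6.99%.

With a fixed labor force, u_{t+1} = u_t + s·(1−u_t) − f·u_t = u_t·(1−s−f) + s.
Here 1−s−f = 0.780 and s = 0.010.
u_1 = 0.085600 × 0.780 + 0.010 = 0.076768.
u_2 = 0.076768 × 0.780 + 0.010 = 0.069879.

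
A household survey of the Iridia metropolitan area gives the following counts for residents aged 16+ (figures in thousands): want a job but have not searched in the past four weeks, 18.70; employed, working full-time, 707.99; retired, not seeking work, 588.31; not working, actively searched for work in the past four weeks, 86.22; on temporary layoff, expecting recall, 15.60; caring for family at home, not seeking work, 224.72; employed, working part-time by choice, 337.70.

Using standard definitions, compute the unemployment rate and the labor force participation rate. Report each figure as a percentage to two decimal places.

Employed = 707.99 + 337.70 = 1,045.69 thousand.
Unemployed = 86.22 + 15.60 = 101.82 thousand (jobless and actively searching, or on temporary layoff).
Labor force = 1,045.69 + 101.82 = 1,147.51 thousand.
Not in labor force = 18.70 + 588.31 + 224.72 = 831.73 thousand (those not working and not actively searching are outside the labor force — including those who want a job but have given up searching).
Civilian working-age population = 1,147.51 + 831.73 = 1,979.24 thousand.
Unemployment rate = 101.82 / 1,147.51 = 8.87%.
Labor force participation rate = 1,147.51 / 1,979.24 = 57.98%.

Unemployment rate ≈ 8.87%; labor force participation rate ≈ 57.98%.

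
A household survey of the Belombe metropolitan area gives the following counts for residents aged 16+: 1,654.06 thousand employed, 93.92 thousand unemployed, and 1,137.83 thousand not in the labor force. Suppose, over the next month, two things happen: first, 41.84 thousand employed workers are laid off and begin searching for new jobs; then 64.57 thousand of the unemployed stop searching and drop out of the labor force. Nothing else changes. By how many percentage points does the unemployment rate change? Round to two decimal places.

Initially, labor force = 1,654.06 + 93.92 = 1,747.98 thousand, so u = 93.92/1,747.98 = 5.37%.
After the first change, employed falls and unemployed rises by 41.84; labor force unchanged → E = 1,612.22, U = 135.76, labor force = 1,747.98 thousand.
After the second change, unemployed and labor force both fall by 64.57 → E = 1,612.22, U = 71.19, labor force = 1,683.41 thousand.
New unemployment rate = 71.19 / 1,683.41 = 4.23%.
Change = 4.23% − 5.37% = −1.14 percentage points.

The unemployment rate changes by −1.14 percentage points.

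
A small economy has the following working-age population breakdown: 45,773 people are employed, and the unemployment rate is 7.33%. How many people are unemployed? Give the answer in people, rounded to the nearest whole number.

About 3,621 are unemployed.

Let U be the number unemployed. The labor force is E + U, and U/(E+U) = 0.0733.
So U = 0.0733 × 45,773 / (1 − 0.0733) = 3355.16 / 0.9267 ≈ 3,621.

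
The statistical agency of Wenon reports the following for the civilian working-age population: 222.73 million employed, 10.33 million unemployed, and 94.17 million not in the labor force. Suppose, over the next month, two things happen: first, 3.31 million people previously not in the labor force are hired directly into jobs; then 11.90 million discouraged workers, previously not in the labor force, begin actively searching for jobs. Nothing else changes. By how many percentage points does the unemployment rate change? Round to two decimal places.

The unemployment rate changes by +4.52 percentage points.

Initially, labor force = 222.73 + 10.33 = 233.06 million, so u = 10.33/233.06 = 4.43%.
After the first change, employed and labor force both rise by 3.31; unemployed unchanged → E = 226.04, U = 10.33, labor force = 236.37 million.
After the second change, unemployed and labor force both rise by 11.90 → E = 226.04, U = 22.23, labor force = 248.27 million.
New unemployment rate = 22.23 / 248.27 = 8.95%.
Change = 8.95% − 4.43% = +4.52 percentage points.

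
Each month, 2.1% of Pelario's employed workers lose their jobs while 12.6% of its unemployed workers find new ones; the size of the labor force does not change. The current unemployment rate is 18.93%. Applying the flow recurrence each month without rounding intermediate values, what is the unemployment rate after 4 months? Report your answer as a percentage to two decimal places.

Unemployment rate after four months ≈ 16.74%.

With a fixed labor force, u_{t+1} = u_t + s·(1−u_t) − f·u_t = u_t·(1−s−f) + s.
Here 1−s−f = 0.853 and s = 0.021.
u_1 = 0.189300 × 0.853 + 0.021 = 0.182473.
u_2 = 0.182473 × 0.853 + 0.021 = 0.176649.
u_3 = 0.176649 × 0.853 + 0.021 = 0.171682.
u_4 = 0.171682 × 0.853 + 0.021 = 0.167445.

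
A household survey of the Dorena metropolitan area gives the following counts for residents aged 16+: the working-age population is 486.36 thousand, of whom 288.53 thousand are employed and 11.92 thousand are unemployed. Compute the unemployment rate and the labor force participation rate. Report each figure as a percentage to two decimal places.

Labor force = employed + unemployed = 288.53 + 11.92 = 300.45 thousand.
Unemployment rate = 11.92 / 300.45 = 3.97%.
Labor force participation rate = 300.45 / 486.36 = 61.78%.

Unemployment rate ≈ 3.97%; labor force participation rate ≈ 61.78%.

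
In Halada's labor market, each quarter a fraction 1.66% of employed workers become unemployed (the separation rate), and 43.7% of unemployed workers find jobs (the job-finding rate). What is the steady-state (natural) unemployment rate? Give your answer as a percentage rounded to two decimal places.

Steady-state unemployment rate ≈ 3.66%.

At steady state the flows balance: s·E = f·U, so U/(E+U) = s/(s+f).
u* = 1.66 / (1.66 + 43.7) = 1.66 / 45.36 = 3.66%.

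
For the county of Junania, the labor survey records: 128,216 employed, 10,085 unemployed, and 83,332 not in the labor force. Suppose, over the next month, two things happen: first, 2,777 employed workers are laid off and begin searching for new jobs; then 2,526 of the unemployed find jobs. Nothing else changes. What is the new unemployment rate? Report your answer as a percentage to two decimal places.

Initially, labor force = 128,216 + 10,085 = 138,301, so u = 10,085/138,301 = 7.29%.
After the first change, employed falls and unemployed rises by 2,777; labor force unchanged → E = 125,439, U = 12,862, labor force = 138,301.
After the second change, unemployed falls and employed rises by 2,526; labor force unchanged → E = 127,965, U = 10,336, labor force = 138,301.
New unemployment rate = 10,336 / 138,301 = 7.47%.

New unemployment rate ≈ 7.47%.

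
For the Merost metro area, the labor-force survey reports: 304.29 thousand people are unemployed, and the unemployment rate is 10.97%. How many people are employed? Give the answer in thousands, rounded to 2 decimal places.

About 2,469.55 thousand are employed.

Labor force = U / u = 304.29 / 0.1097 ≈ 2,773.84 thousand.
Employed = labor force − unemployed = 2,773.84 − 304.29 = 2,469.55 thousand.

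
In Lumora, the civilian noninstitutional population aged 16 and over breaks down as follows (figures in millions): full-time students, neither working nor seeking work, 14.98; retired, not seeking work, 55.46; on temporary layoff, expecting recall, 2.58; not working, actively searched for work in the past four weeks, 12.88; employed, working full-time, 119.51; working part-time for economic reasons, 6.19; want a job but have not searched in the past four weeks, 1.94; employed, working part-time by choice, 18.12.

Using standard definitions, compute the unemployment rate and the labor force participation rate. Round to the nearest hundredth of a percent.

Unemployment rate ≈ 9.71%; labor force participation rate ≈ 68.76%.

Employed = 119.51 + 6.19 + 18.12 = 143.82 million (anyone who worked, including part-time for economic reasons, counts as employed).
Unemployed = 2.58 + 12.88 = 15.46 million (jobless and actively searching, or on temporary layoff).
Labor force = 143.82 + 15.46 = 159.28 million.
Not in labor force = 14.98 + 55.46 + 1.94 = 72.38 million (those not working and not actively searching are outside the labor force — including those who want a job but have given up searching).
Civilian working-age population = 159.28 + 72.38 = 231.66 million.
Unemployment rate = 15.46 / 159.28 = 9.71%.
Labor force participation rate = 159.28 / 231.66 = 68.76%.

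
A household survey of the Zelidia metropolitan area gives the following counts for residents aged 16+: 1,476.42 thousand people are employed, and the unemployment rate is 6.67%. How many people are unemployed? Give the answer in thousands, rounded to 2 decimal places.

Let U be the number unemployed. The labor force is E + U, and U/(E+U) = 0.0667.
So U = 0.0667 × 1,476.42 / (1 − 0.0667) = 98.4772 / 0.9333 ≈ 105.52 thousand.

About 105.52 thousand are unemployed.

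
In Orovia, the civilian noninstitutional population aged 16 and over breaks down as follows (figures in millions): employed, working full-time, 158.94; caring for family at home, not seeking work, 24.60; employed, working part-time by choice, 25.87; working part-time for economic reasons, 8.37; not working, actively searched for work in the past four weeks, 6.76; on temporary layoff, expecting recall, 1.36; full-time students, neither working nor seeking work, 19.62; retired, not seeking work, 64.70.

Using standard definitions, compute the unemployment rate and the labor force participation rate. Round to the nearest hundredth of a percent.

Employed = 158.94 + 25.87 + 8.37 = 193.18 million (anyone who worked, including part-time for economic reasons, counts as employed).
Unemployed = 6.76 + 1.36 = 8.12 million (jobless and actively searching, or on temporary layoff).
Labor force = 193.18 + 8.12 = 201.30 million.
Not in labor force = 24.60 + 19.62 + 64.70 = 108.92 million (those not working and not actively searching are outside the labor force).
Civilian working-age population = 201.30 + 108.92 = 310.22 million.
Unemployment rate = 8.12 / 201.30 = 4.03%.
Labor force participation rate = 201.30 / 310.22 = 64.89%.

Unemployment rate ≈ 4.03%; labor force participation rate ≈ 64.89%.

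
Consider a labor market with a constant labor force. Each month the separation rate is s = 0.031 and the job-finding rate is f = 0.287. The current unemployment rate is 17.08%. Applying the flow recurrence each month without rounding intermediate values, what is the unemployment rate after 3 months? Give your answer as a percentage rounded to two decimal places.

Unemployment rate after three months ≈ 12.07%.

With a fixed labor force, u_{t+1} = u_t + s·(1−u_t) − f·u_t = u_t·(1−s−f) + s.
Here 1−s−f = 0.682 and s = 0.031.
u_1 = 0.170800 × 0.682 + 0.031 = 0.147486.
u_2 = 0.147486 × 0.682 + 0.031 = 0.131585.
u_3 = 0.131585 × 0.682 + 0.031 = 0.120741.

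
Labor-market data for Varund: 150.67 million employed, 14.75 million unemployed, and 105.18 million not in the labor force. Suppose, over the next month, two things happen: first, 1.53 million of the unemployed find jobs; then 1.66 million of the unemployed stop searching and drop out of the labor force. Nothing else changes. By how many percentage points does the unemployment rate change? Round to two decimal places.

The unemployment rate changes by −1.86 percentage points.

Initially, labor force = 150.67 + 14.75 = 165.42 million, so u = 14.75/165.42 = 8.92%.
After the first change, unemployed falls and employed rises by 1.53; labor force unchanged → E = 152.20, U = 13.22, labor force = 165.42 million.
After the second change, unemployed and labor force both fall by 1.66 → E = 152.20, U = 11.56, labor force = 163.76 million.
New unemployment rate = 11.56 / 163.76 = 7.06%.
Change = 7.06% − 8.92% = −1.86 percentage points.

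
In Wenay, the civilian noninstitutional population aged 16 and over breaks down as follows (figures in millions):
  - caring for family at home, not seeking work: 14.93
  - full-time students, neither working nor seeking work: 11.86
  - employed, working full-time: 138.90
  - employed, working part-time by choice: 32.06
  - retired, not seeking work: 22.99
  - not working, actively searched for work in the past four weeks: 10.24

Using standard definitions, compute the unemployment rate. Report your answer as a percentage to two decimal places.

Unemployment rate ≈ 5.65%.

Employed = 138.90 + 32.06 = 170.96 million.
Unemployed = 10.24 million.
Labor force = 170.96 + 10.24 = 181.20 million.
Unemployment rate = 10.24 / 181.20 = 5.65%.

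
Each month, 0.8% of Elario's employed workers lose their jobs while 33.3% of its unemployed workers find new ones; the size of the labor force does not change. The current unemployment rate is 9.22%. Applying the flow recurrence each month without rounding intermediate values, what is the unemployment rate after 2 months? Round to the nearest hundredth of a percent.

With a fixed labor force, u_{t+1} = u_t + s·(1−u_t) − f·u_t = u_t·(1−s−f) + s.
Here 1−s−f = 0.659 and s = 0.008.
u_1 = 0.092200 × 0.659 + 0.008 = 0.068760.
u_2 = 0.068760 × 0.659 + 0.008 = 0.053313.

Unemployment rate after two months ≈ 5.33%.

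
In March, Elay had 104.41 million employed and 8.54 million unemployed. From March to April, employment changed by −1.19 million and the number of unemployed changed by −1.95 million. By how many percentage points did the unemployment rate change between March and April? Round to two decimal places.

March: labor force = 104.41 + 8.54 = 112.95; u = 8.54/112.95 = 7.56%.
April: labor force = 103.22 + 6.59 = 109.81; u = 6.59/109.81 = 6.00%.
Change = 6.00% − 7.56% = −1.56 pp.

The unemployment rate changed by −1.56 percentage points.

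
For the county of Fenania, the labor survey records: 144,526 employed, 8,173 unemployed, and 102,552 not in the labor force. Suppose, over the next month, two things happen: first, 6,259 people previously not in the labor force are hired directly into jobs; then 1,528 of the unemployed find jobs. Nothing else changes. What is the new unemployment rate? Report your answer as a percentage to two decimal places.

New unemployment rate ≈ 4.18%.

Initially, labor force = 144,526 + 8,173 = 152,699, so u = 8,173/152,699 = 5.35%.
After the first change, employed and labor force both rise by 6,259; unemployed unchanged → E = 150,785, U = 8,173, labor force = 158,958.
After the second change, unemployed falls and employed rises by 1,528; labor force unchanged → E = 152,313, U = 6,645, labor force = 158,958.
New unemployment rate = 6,645 / 158,958 = 4.18%.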